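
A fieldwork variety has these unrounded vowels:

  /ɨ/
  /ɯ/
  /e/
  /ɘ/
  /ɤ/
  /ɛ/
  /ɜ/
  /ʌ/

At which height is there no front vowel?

high

high: front —, central /ɨ/, back /ɯ/.
high-mid: front /e/, central /ɘ/, back /ɤ/.
low-mid: front /ɛ/, central /ɜ/, back /ʌ/.
Every height has a front member except high, where /i/ would be expected.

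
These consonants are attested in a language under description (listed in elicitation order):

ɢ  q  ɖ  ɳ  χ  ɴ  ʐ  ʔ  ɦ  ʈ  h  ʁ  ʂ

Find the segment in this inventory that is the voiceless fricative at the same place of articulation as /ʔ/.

/h/

/ʔ/ is a voiceless glottal stop.
The voiceless fricative at the same place is a voiceless glottal fricative — in this inventory, /h/.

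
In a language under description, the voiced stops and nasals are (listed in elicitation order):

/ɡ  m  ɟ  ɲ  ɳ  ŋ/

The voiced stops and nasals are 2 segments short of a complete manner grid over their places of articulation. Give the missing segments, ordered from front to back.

place of articulation  oral stop  nasal   
bilabial          —         m       
retroflex         —         ɳ       
palatal           ɟ         ɲ       
velar             ɡ         ŋ       
Gaps, from front to back: bilabial lacks oral stop (/b/); retroflex lacks oral stop (/ɖ/).

/b/, /ɖ/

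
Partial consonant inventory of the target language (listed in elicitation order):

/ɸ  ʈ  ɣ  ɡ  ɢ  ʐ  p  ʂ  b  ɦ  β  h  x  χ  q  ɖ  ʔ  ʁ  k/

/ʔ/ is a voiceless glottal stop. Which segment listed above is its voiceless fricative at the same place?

/h/

The voiceless fricative at the same place is a voiceless glottal fricative — in this inventory, /h/.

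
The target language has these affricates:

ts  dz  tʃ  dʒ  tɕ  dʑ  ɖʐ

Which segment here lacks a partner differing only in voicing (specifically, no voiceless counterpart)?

Alveolar: /ts/ ~ /dz/
Postalveolar: /tʃ/ ~ /dʒ/
Alveolo-palatal: /tɕ/ ~ /dʑ/
Retroflex: only /ɖʐ/ (voiced); no voiceless partner.
So /ɖʐ/ is the unpaired segment.

/ɖʐ/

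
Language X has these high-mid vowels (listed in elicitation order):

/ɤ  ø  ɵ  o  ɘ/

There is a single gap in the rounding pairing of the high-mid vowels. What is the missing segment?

/e/

Unrounded: /ɘ/ (central), /ɤ/ (back).
Rounded: /ø/ (front), /ɵ/ (central), /o/ (back).
The front row has no unrounded member, so the gap is the front unrounded vowel /e/.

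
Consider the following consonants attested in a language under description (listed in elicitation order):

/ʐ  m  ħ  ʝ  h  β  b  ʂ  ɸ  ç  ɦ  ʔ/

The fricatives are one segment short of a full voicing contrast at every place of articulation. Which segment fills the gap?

/ʕ/

Voiceless: /ɸ/ (bilabial), /ʂ/ (retroflex), /ç/ (palatal), /ħ/ (pharyngeal), /h/ (glottal).
Voiced: /β/ (bilabial), /ʐ/ (retroflex), /ʝ/ (palatal), /ɦ/ (glottal).
The pharyngeal row has no voiced member, so the gap is the voiced pharyngeal fricative /ʕ/.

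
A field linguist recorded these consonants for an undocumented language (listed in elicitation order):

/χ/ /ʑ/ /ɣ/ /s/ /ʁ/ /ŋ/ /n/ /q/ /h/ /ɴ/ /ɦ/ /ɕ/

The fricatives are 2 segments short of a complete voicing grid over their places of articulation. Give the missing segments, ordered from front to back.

/z/, /x/

Voiceless: /s/ (alveolar), /ɕ/ (alveolo-palatal), /χ/ (uvular), /h/ (glottal).
Voiced: /ʑ/ (alveolo-palatal), /ɣ/ (velar), /ʁ/ (uvular), /ɦ/ (glottal).
Gaps, from front to back: alveolar lacks voiced (/z/); velar lacks voiceless (/x/).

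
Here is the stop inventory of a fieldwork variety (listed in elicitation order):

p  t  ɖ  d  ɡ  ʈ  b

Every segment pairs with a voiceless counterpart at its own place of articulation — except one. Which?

Bilabial: /p/ ~ /b/
Alveolar: /t/ ~ /d/
Retroflex: /ʈ/ ~ /ɖ/
Velar: only /ɡ/ (voiced); no voiceless partner.
So /ɡ/ is the unpaired segment.

/ɡ/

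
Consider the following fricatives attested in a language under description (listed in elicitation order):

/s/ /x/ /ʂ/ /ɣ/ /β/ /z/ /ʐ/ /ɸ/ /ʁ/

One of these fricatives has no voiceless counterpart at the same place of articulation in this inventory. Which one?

Bilabial: /ɸ/ ~ /β/
Alveolar: /s/ ~ /z/
Retroflex: /ʂ/ ~ /ʐ/
Velar: /x/ ~ /ɣ/
Uvular: only /ʁ/ (voiced); no voiceless partner.
So /ʁ/ is the unpaired segment.

/ʁ/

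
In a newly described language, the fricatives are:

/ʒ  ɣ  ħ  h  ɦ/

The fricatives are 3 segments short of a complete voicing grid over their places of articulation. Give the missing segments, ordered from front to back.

/ʃ/, /x/, /ʕ/

postalveolar: voiceless —, voiced /ʒ/.
velar: voiceless —, voiced /ɣ/.
pharyngeal: voiceless /ħ/, voiced —.
glottal: voiceless /h/, voiced /ɦ/.
Gaps, from front to back: postalveolar lacks voiceless (/ʃ/); velar lacks voiceless (/x/); pharyngeal lacks voiced (/ʕ/).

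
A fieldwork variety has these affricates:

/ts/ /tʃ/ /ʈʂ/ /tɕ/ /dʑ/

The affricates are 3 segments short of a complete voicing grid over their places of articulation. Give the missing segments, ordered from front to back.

/dz/, /dʒ/, /ɖʐ/

place of articulation  voiceless  voiced  
alveolar          ts        —       
postalveolar      tʃ        —       
retroflex         ʈʂ        —       
alveolo-palatal   tɕ        dʑ      
Gaps, from front to back: alveolar lacks voiced (/dz/); postalveolar lacks voiced (/dʒ/); retroflex lacks voiced (/ɖʐ/).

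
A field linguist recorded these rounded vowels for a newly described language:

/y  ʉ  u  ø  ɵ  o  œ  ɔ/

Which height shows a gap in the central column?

low-mid

Front: /y/ (high), /ø/ (high-mid), /œ/ (low-mid).
Central: /ʉ/ (high), /ɵ/ (high-mid).
Back: /u/ (high), /o/ (high-mid), /ɔ/ (low-mid).
Every height has a central member except low-mid, where /ɞ/ would be expected.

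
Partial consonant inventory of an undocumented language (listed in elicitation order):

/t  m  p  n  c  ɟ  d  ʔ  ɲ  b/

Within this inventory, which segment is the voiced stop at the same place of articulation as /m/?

/b/

/m/ is a bilabial nasal.
The voiced stop at the same place is a voiced bilabial stop — in this inventory, /b/.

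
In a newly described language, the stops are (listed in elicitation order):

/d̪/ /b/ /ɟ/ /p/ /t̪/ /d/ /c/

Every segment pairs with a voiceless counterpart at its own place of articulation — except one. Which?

/d/

Bilabial: /p/ ~ /b/
Dental: /t̪/ ~ /d̪/
Palatal: /c/ ~ /ɟ/
Alveolar: only /d/ (voiced); no voiceless partner.
So /d/ is the unpaired segment.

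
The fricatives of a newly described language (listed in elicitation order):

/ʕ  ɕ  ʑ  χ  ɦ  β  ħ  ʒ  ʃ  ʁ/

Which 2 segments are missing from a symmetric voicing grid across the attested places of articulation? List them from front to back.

/ɸ/, /h/

Voiceless: /ʃ/ (postalveolar), /ɕ/ (alveolo-palatal), /χ/ (uvular), /ħ/ (pharyngeal).
Voiced: /β/ (bilabial), /ʒ/ (postalveolar), /ʑ/ (alveolo-palatal), /ʁ/ (uvular), /ʕ/ (pharyngeal), /ɦ/ (glottal).
Gaps, from front to back: bilabial lacks voiceless (/ɸ/); glottal lacks voiceless (/h/).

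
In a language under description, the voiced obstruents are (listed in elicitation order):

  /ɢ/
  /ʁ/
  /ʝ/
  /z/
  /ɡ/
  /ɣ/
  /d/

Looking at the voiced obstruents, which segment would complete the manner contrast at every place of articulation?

alveolar: stop /d/, fricative /z/.
palatal: stop —, fricative /ʝ/.
velar: stop /ɡ/, fricative /ɣ/.
uvular: stop /ɢ/, fricative /ʁ/.
The palatal row has no stop member, so the gap is the palatal stop /ɟ/.

/ɟ/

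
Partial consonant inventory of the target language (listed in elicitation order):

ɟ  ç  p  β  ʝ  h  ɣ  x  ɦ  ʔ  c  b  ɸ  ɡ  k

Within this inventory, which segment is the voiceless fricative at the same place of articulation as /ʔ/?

/ʔ/ is a voiceless glottal stop.
The voiceless fricative at the same place is a voiceless glottal fricative — in this inventory, /h/.

/h/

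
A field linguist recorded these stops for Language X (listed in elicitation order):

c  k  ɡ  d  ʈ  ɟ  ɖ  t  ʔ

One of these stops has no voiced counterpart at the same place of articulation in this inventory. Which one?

Alveolar: /t/ ~ /d/
Retroflex: /ʈ/ ~ /ɖ/
Palatal: /c/ ~ /ɟ/
Velar: /k/ ~ /ɡ/
Glottal: only /ʔ/ (voiceless); no voiced partner.
So /ʔ/ is the unpaired segment.

/ʔ/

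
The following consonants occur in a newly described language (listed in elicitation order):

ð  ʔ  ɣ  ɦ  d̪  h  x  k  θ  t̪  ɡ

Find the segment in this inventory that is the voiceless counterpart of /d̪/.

/d̪/ is a voiced dental stop.
The voiceless counterpart is a voiceless dental stop — in this inventory, /t̪/.

/t̪/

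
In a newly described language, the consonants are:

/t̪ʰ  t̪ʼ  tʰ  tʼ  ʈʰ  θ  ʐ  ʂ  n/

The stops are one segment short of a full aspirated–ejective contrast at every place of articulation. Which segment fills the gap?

dental: aspirated /t̪ʰ/, ejective /t̪ʼ/.
alveolar: aspirated /tʰ/, ejective /tʼ/.
retroflex: aspirated /ʈʰ/, ejective —.
The retroflex row has no ejective member, so the gap is the ejective retroflex stop /ʈʼ/.

/ʈʼ/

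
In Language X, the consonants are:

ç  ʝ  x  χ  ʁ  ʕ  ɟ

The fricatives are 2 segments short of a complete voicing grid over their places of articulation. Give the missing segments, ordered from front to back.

/ɣ/, /ħ/

Voiceless: /ç/ (palatal), /x/ (velar), /χ/ (uvular).
Voiced: /ʝ/ (palatal), /ʁ/ (uvular), /ʕ/ (pharyngeal).
Gaps, from front to back: velar lacks voiced (/ɣ/); pharyngeal lacks voiceless (/ħ/).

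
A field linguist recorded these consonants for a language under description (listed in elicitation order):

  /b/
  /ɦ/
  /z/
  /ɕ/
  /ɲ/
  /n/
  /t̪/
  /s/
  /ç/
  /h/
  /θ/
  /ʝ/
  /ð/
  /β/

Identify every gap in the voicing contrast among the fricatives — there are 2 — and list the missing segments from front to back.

place of articulation  voiceless  voiced  
bilabial          —         β       
dental            θ         ð       
alveolar          s         z       
alveolo-palatal   ɕ         —       
palatal           ç         ʝ       
glottal           h         ɦ       
Gaps, from front to back: bilabial lacks voiceless (/ɸ/); alveolo-palatal lacks voiced (/ʑ/).

/ɸ/, /ʑ/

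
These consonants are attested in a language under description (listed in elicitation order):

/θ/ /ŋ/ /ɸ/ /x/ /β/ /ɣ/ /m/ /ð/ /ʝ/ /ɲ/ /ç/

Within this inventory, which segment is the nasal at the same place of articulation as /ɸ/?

/m/

/ɸ/ is a voiceless bilabial fricative.
The nasal at the same place is a bilabial nasal — in this inventory, /m/.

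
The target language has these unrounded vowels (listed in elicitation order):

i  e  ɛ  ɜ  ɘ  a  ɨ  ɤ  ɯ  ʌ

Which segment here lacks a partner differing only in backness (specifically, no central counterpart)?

/a/

High: /i/ ~ /ɨ/ ~ /ɯ/
High-mid: /e/ ~ /ɘ/ ~ /ɤ/
Low-mid: /ɛ/ ~ /ɜ/ ~ /ʌ/
Low: only /a/ (front); no central partner.
So /a/ is the unpaired segment.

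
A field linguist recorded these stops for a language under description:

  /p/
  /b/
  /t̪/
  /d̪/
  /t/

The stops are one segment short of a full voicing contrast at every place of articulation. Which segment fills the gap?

Voiceless: /p/ (bilabial), /t̪/ (dental), /t/ (alveolar).
Voiced: /b/ (bilabial), /d̪/ (dental).
The alveolar row has no voiced member, so the gap is the voiced alveolar stop /d/.

/d/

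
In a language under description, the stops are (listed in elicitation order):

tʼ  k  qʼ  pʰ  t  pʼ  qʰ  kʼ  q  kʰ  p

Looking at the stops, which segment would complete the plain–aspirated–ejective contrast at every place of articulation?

/tʰ/

bilabial: plain /p/, aspirated /pʰ/, ejective /pʼ/.
alveolar: plain /t/, aspirated —, ejective /tʼ/.
velar: plain /k/, aspirated /kʰ/, ejective /kʼ/.
uvular: plain /q/, aspirated /qʰ/, ejective /qʼ/.
The alveolar row has no aspirated member, so the gap is the aspirated alveolar stop /tʰ/.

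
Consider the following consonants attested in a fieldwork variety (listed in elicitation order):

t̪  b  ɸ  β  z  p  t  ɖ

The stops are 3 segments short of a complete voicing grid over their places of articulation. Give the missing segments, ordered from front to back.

/d̪/, /d/, /ʈ/

Voiceless: /p/ (bilabial), /t̪/ (dental), /t/ (alveolar).
Voiced: /b/ (bilabial), /ɖ/ (retroflex).
Gaps, from front to back: dental lacks voiced (/d̪/); alveolar lacks voiced (/d/); retroflex lacks voiceless (/ʈ/).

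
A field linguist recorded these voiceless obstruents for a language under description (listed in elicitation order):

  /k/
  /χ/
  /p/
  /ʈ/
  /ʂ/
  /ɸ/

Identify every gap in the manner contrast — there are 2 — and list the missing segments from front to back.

/x/, /q/

place of articulation  stop      fricative
bilabial          p         ɸ       
retroflex         ʈ         ʂ       
velar             k         —       
uvular            —         χ       
Gaps, from front to back: velar lacks fricative (/x/); uvular lacks stop (/q/).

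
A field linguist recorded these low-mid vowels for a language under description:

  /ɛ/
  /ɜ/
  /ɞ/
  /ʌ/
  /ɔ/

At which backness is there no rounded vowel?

front

front: unrounded /ɛ/, rounded —.
central: unrounded /ɜ/, rounded /ɞ/.
back: unrounded /ʌ/, rounded /ɔ/.
Every backness has a rounded member except front, where /œ/ would be expected.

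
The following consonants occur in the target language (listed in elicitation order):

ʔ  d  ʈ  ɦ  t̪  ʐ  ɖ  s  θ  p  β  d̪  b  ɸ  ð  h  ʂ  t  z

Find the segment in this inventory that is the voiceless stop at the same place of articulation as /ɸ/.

/p/

/ɸ/ is a voiceless bilabial fricative.
The voiceless stop at the same place is a voiceless bilabial stop — in this inventory, /p/.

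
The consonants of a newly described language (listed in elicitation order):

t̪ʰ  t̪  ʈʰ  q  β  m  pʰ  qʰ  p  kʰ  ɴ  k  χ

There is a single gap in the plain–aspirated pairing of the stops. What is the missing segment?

/ʈ/

place of articulation  plain     aspirated
bilabial          p         pʰ      
dental            t̪        t̪ʰ     
retroflex         —         ʈʰ      
velar             k         kʰ      
uvular            q         qʰ      
The retroflex row has no plain member, so the gap is the plain retroflex stop /ʈ/.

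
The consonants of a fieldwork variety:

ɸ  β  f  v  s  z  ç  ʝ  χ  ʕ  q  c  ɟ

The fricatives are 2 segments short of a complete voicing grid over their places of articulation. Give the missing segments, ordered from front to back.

Voiceless: /ɸ/ (bilabial), /f/ (labiodental), /s/ (alveolar), /ç/ (palatal), /χ/ (uvular).
Voiced: /β/ (bilabial), /v/ (labiodental), /z/ (alveolar), /ʝ/ (palatal), /ʕ/ (pharyngeal).
Gaps, from front to back: uvular lacks voiced (/ʁ/); pharyngeal lacks voiceless (/ħ/).

/ʁ/, /ħ/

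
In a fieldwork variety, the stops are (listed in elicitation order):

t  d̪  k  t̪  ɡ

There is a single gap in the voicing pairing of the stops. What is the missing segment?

/d/

dental: voiceless /t̪/, voiced /d̪/.
alveolar: voiceless /t/, voiced —.
velar: voiceless /k/, voiced /ɡ/.
The alveolar row has no voiced member, so the gap is the voiced alveolar stop /d/.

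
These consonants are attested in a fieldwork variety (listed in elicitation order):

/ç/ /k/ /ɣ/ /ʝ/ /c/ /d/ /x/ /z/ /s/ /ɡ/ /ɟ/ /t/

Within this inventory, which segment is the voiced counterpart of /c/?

/ɟ/

/c/ is a voiceless palatal stop.
The voiced counterpart is a voiced palatal stop — in this inventory, /ɟ/.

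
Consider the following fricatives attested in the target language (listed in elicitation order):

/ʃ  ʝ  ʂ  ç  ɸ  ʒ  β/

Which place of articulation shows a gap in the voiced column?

Voiceless: /ɸ/ (bilabial), /ʃ/ (postalveolar), /ʂ/ (retroflex), /ç/ (palatal).
Voiced: /β/ (bilabial), /ʒ/ (postalveolar), /ʝ/ (palatal).
Every place of articulation has a voiced member except retroflex, where /ʐ/ would be expected.

retroflex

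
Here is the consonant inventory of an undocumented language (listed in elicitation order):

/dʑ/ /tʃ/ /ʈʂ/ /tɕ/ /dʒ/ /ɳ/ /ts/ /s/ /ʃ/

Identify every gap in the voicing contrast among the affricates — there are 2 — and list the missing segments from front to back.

/dz/, /ɖʐ/

alveolar: voiceless /ts/, voiced —.
postalveolar: voiceless /tʃ/, voiced /dʒ/.
retroflex: voiceless /ʈʂ/, voiced —.
alveolo-palatal: voiceless /tɕ/, voiced /dʑ/.
Gaps, from front to back: alveolar lacks voiced (/dz/); retroflex lacks voiced (/ɖʐ/).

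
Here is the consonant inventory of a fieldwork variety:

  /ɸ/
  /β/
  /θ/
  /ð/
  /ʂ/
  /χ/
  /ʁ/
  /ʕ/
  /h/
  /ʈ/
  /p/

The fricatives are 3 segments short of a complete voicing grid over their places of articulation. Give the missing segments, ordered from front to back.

/ʐ/, /ħ/, /ɦ/

bilabial: voiceless /ɸ/, voiced /β/.
dental: voiceless /θ/, voiced /ð/.
retroflex: voiceless /ʂ/, voiced —.
uvular: voiceless /χ/, voiced /ʁ/.
pharyngeal: voiceless —, voiced /ʕ/.
glottal: voiceless /h/, voiced —.
Gaps, from front to back: retroflex lacks voiced (/ʐ/); pharyngeal lacks voiceless (/ħ/); glottal lacks voiced (/ɦ/).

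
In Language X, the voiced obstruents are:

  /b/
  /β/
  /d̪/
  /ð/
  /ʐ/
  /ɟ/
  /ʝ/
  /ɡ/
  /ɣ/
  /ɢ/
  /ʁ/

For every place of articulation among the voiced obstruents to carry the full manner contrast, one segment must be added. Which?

/ɖ/

bilabial: stop /b/, fricative /β/.
dental: stop /d̪/, fricative /ð/.
retroflex: stop —, fricative /ʐ/.
palatal: stop /ɟ/, fricative /ʝ/.
velar: stop /ɡ/, fricative /ɣ/.
uvular: stop /ɢ/, fricative /ʁ/.
The retroflex row has no stop member, so the gap is the retroflex stop /ɖ/.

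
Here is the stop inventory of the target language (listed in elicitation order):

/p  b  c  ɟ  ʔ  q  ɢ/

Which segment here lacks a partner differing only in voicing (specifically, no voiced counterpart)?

Bilabial: /p/ ~ /b/
Palatal: /c/ ~ /ɟ/
Uvular: /q/ ~ /ɢ/
Glottal: only /ʔ/ (voiceless); no voiced partner.
So /ʔ/ is the unpaired segment.

/ʔ/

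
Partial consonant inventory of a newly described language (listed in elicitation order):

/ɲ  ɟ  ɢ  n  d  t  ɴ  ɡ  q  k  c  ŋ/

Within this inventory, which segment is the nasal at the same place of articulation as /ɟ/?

/ɲ/

/ɟ/ is a voiced palatal stop.
The nasal at the same place is a palatal nasal — in this inventory, /ɲ/.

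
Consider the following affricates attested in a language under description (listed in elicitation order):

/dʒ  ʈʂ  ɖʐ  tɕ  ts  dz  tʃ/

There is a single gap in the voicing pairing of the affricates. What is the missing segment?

alveolar: voiceless /ts/, voiced /dz/.
postalveolar: voiceless /tʃ/, voiced /dʒ/.
retroflex: voiceless /ʈʂ/, voiced /ɖʐ/.
alveolo-palatal: voiceless /tɕ/, voiced —.
The alveolo-palatal row has no voiced member, so the gap is the voiced alveolo-palatal affricate /dʑ/.

/dʑ/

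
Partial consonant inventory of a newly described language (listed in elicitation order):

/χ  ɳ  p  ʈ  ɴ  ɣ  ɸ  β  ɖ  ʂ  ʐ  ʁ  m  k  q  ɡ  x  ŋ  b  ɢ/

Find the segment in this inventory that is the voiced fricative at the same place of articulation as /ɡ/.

/ɣ/

/ɡ/ is a voiced velar stop.
The voiced fricative at the same place is a voiced velar fricative — in this inventory, /ɣ/.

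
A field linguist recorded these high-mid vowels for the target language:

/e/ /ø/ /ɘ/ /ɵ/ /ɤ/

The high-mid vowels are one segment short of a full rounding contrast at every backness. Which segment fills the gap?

/o/

Unrounded: /e/ (front), /ɘ/ (central), /ɤ/ (back).
Rounded: /ø/ (front), /ɵ/ (central).
The back row has no rounded member, so the gap is the back rounded vowel /o/.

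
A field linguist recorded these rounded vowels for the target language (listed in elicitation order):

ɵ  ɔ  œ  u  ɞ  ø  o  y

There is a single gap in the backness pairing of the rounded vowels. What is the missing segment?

/ʉ/

Front: /y/ (high), /ø/ (high-mid), /œ/ (low-mid).
Central: /ɵ/ (high-mid), /ɞ/ (low-mid).
Back: /u/ (high), /o/ (high-mid), /ɔ/ (low-mid).
The high row has no central member, so the gap is the high central rounded vowel /ʉ/.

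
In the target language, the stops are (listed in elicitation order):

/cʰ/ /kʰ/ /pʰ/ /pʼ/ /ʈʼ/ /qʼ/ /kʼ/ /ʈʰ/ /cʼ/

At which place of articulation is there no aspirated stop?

uvular

bilabial: aspirated /pʰ/, ejective /pʼ/.
retroflex: aspirated /ʈʰ/, ejective /ʈʼ/.
palatal: aspirated /cʰ/, ejective /cʼ/.
velar: aspirated /kʰ/, ejective /kʼ/.
uvular: aspirated —, ejective /qʼ/.
Every place of articulation has an aspirated member except uvular, where /qʰ/ would be expected.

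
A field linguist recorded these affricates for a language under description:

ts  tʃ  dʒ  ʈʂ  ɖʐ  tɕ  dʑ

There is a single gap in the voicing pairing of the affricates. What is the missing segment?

/dz/

Voiceless: /ts/ (alveolar), /tʃ/ (postalveolar), /ʈʂ/ (retroflex), /tɕ/ (alveolo-palatal).
Voiced: /dʒ/ (postalveolar), /ɖʐ/ (retroflex), /dʑ/ (alveolo-palatal).
The alveolar row has no voiced member, so the gap is the voiced alveolar affricate /dz/.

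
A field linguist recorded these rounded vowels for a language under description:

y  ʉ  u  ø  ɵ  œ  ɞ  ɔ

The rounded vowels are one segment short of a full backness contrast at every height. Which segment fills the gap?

high: front /y/, central /ʉ/, back /u/.
high-mid: front /ø/, central /ɵ/, back —.
low-mid: front /œ/, central /ɞ/, back /ɔ/.
The high-mid row has no back member, so the gap is the high-mid back rounded vowel /o/.

/o/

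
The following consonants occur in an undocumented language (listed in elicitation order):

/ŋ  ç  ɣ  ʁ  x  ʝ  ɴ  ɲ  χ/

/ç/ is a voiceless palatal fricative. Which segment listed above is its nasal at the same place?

/ɲ/

The nasal at the same place is a palatal nasal — in this inventory, /ɲ/.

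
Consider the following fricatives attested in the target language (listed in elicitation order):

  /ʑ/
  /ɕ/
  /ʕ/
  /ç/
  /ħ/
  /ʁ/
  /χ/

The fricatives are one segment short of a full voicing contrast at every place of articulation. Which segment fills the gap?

alveolo-palatal: voiceless /ɕ/, voiced /ʑ/.
palatal: voiceless /ç/, voiced —.
uvular: voiceless /χ/, voiced /ʁ/.
pharyngeal: voiceless /ħ/, voiced /ʕ/.
The palatal row has no voiced member, so the gap is the voiced palatal fricative /ʝ/.

/ʝ/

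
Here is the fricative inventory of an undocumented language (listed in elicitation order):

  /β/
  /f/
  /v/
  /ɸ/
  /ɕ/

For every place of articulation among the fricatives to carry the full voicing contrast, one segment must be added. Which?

Voiceless: /ɸ/ (bilabial), /f/ (labiodental), /ɕ/ (alveolo-palatal).
Voiced: /β/ (bilabial), /v/ (labiodental).
The alveolo-palatal row has no voiced member, so the gap is the voiced alveolo-palatal fricative /ʑ/.

/ʑ/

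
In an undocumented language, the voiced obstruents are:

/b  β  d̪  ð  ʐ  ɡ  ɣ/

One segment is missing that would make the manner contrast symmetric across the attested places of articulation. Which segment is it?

place of articulation  stop      fricative
bilabial          b         β       
dental            d̪        ð       
retroflex         —         ʐ       
velar             ɡ         ɣ       
The retroflex row has no stop member, so the gap is the retroflex stop /ɖ/.

/ɖ/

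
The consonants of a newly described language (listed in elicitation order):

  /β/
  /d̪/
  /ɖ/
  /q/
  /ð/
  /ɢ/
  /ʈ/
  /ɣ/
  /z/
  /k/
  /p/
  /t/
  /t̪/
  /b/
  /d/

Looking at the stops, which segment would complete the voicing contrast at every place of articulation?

place of articulation  voiceless  voiced  
bilabial          p         b       
dental            t̪        d̪      
alveolar          t         d       
retroflex         ʈ         ɖ       
velar             k         —       
uvular            q         ɢ       
The velar row has no voiced member, so the gap is the voiced velar stop /ɡ/.

/ɡ/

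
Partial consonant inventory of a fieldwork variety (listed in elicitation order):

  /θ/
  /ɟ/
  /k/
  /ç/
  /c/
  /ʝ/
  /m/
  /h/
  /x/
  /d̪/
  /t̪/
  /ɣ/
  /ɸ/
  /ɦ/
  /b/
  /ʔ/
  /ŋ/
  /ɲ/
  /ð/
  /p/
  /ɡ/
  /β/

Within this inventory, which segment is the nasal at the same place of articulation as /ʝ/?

/ɲ/

/ʝ/ is a voiced palatal fricative.
The nasal at the same place is a palatal nasal — in this inventory, /ɲ/.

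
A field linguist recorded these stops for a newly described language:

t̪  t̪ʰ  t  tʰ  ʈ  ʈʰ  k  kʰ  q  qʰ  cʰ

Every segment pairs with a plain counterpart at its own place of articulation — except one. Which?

/cʰ/

Dental: /t̪/ ~ /t̪ʰ/
Alveolar: /t/ ~ /tʰ/
Retroflex: /ʈ/ ~ /ʈʰ/
Velar: /k/ ~ /kʰ/
Uvular: /q/ ~ /qʰ/
Palatal: only /cʰ/ (aspirated); no plain partner.
So /cʰ/ is the unpaired segment.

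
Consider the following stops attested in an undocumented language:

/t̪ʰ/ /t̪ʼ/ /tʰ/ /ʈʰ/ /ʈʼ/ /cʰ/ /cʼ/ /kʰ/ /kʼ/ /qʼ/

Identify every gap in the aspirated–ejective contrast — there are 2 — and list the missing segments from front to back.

/tʼ/, /qʰ/

Aspirated: /t̪ʰ/ (dental), /tʰ/ (alveolar), /ʈʰ/ (retroflex), /cʰ/ (palatal), /kʰ/ (velar).
Ejective: /t̪ʼ/ (dental), /ʈʼ/ (retroflex), /cʼ/ (palatal), /kʼ/ (velar), /qʼ/ (uvular).
Gaps, from front to back: alveolar lacks ejective (/tʼ/); uvular lacks aspirated (/qʰ/).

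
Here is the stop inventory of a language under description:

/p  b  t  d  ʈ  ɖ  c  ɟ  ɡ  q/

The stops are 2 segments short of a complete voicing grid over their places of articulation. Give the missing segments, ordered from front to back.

place of articulation  voiceless  voiced  
bilabial          p         b       
alveolar          t         d       
retroflex         ʈ         ɖ       
palatal           c         ɟ       
velar             —         ɡ       
uvular            q         —       
Gaps, from front to back: velar lacks voiceless (/k/); uvular lacks voiced (/ɢ/).

/k/, /ɢ/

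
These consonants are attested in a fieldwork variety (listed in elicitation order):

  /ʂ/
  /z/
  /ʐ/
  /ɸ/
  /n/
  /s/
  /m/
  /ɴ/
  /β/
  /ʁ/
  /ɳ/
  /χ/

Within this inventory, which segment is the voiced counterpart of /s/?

/s/ is a voiceless alveolar fricative.
The voiced counterpart is a voiced alveolar fricative — in this inventory, /z/.

/z/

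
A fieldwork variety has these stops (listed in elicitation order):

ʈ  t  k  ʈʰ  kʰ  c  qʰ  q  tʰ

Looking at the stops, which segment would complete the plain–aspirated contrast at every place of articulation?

Plain: /t/ (alveolar), /ʈ/ (retroflex), /c/ (palatal), /k/ (velar), /q/ (uvular).
Aspirated: /tʰ/ (alveolar), /ʈʰ/ (retroflex), /kʰ/ (velar), /qʰ/ (uvular).
The palatal row has no aspirated member, so the gap is the aspirated palatal stop /cʰ/.

/cʰ/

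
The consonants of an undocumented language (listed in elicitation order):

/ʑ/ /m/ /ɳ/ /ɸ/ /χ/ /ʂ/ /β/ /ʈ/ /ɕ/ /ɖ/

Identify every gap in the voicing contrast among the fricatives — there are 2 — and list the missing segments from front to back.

bilabial: voiceless /ɸ/, voiced /β/.
retroflex: voiceless /ʂ/, voiced —.
alveolo-palatal: voiceless /ɕ/, voiced /ʑ/.
uvular: voiceless /χ/, voiced —.
Gaps, from front to back: retroflex lacks voiced (/ʐ/); uvular lacks voiced (/ʁ/).

/ʐ/, /ʁ/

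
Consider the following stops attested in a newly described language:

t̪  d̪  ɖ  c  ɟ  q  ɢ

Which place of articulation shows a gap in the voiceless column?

Voiceless: /t̪/ (dental), /c/ (palatal), /q/ (uvular).
Voiced: /d̪/ (dental), /ɖ/ (retroflex), /ɟ/ (palatal), /ɢ/ (uvular).
Every place of articulation has a voiceless member except retroflex, where /ʈ/ would be expected.

retroflex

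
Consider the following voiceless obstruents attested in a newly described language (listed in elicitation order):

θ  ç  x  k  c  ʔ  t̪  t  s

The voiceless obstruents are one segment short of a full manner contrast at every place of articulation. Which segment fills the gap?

dental: stop /t̪/, fricative /θ/.
alveolar: stop /t/, fricative /s/.
palatal: stop /c/, fricative /ç/.
velar: stop /k/, fricative /x/.
glottal: stop /ʔ/, fricative —.
The glottal row has no fricative member, so the gap is the glottal fricative /h/.

/h/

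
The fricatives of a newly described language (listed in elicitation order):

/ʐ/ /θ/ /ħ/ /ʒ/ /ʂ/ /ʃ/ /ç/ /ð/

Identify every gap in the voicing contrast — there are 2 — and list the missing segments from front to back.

Voiceless: /θ/ (dental), /ʃ/ (postalveolar), /ʂ/ (retroflex), /ç/ (palatal), /ħ/ (pharyngeal).
Voiced: /ð/ (dental), /ʒ/ (postalveolar), /ʐ/ (retroflex).
Gaps, from front to back: palatal lacks voiced (/ʝ/); pharyngeal lacks voiced (/ʕ/).

/ʝ/, /ʕ/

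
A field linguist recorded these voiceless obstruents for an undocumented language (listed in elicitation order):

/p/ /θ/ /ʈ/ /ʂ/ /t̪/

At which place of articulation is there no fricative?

bilabial

place of articulation  stop      fricative
bilabial          p         —       
dental            t̪        θ       
retroflex         ʈ         ʂ       
Every place of articulation has a fricative member except bilabial, where /ɸ/ would be expected.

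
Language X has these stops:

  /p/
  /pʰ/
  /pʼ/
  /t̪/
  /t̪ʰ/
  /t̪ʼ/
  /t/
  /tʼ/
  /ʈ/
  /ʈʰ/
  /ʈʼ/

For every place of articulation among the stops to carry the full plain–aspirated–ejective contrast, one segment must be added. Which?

Plain: /p/ (bilabial), /t̪/ (dental), /t/ (alveolar), /ʈ/ (retroflex).
Aspirated: /pʰ/ (bilabial), /t̪ʰ/ (dental), /ʈʰ/ (retroflex).
Ejective: /pʼ/ (bilabial), /t̪ʼ/ (dental), /tʼ/ (alveolar), /ʈʼ/ (retroflex).
The alveolar row has no aspirated member, so the gap is the aspirated alveolar stop /tʰ/.

/tʰ/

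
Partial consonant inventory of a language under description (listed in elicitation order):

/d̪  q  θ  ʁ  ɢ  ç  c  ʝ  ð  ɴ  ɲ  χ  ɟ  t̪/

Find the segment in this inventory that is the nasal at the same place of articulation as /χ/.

/χ/ is a voiceless uvular fricative.
The nasal at the same place is an uvular nasal — in this inventory, /ɴ/.

/ɴ/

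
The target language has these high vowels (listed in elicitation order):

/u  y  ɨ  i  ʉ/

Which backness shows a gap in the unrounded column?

back

front: unrounded /i/, rounded /y/.
central: unrounded /ɨ/, rounded /ʉ/.
back: unrounded —, rounded /u/.
Every backness has an unrounded member except back, where /ɯ/ would be expected.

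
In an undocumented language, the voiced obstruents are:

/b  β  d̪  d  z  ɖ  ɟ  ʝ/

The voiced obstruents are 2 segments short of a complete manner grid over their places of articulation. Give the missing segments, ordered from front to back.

/ð/, /ʐ/

place of articulation  stop      fricative
bilabial          b         β       
dental            d̪        —       
alveolar          d         z       
retroflex         ɖ         —       
palatal           ɟ         ʝ       
Gaps, from front to back: dental lacks fricative (/ð/); retroflex lacks fricative (/ʐ/).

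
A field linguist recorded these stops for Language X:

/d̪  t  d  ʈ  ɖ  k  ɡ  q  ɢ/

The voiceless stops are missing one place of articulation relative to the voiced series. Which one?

dental

place of articulation  voiceless  voiced  
dental            —         d̪      
alveolar          t         d       
retroflex         ʈ         ɖ       
velar             k         ɡ       
uvular            q         ɢ       
Every place of articulation has a voiceless member except dental, where /t̪/ would be expected.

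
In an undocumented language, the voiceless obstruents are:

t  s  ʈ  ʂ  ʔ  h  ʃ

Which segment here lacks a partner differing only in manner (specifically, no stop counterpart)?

/ʃ/

Alveolar: /t/ ~ /s/
Retroflex: /ʈ/ ~ /ʂ/
Glottal: /ʔ/ ~ /h/
Postalveolar: only /ʃ/ (fricative); no stop partner.
So /ʃ/ is the unpaired segment.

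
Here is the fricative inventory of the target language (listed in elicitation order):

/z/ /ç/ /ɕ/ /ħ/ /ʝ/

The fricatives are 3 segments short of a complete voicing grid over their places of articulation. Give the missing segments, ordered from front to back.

/s/, /ʑ/, /ʕ/

alveolar: voiceless —, voiced /z/.
alveolo-palatal: voiceless /ɕ/, voiced —.
palatal: voiceless /ç/, voiced /ʝ/.
pharyngeal: voiceless /ħ/, voiced —.
Gaps, from front to back: alveolar lacks voiceless (/s/); alveolo-palatal lacks voiced (/ʑ/); pharyngeal lacks voiced (/ʕ/).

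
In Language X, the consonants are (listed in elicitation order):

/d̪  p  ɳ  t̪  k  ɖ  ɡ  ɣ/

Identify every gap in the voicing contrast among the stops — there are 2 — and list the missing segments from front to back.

bilabial: voiceless /p/, voiced —.
dental: voiceless /t̪/, voiced /d̪/.
retroflex: voiceless —, voiced /ɖ/.
velar: voiceless /k/, voiced /ɡ/.
Gaps, from front to back: bilabial lacks voiced (/b/); retroflex lacks voiceless (/ʈ/).

/b/, /ʈ/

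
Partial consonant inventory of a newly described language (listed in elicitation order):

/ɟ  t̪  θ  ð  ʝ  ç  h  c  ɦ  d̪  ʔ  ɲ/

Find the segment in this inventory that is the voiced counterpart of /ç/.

/ç/ is a voiceless palatal fricative.
The voiced counterpart is a voiced palatal fricative — in this inventory, /ʝ/.

/ʝ/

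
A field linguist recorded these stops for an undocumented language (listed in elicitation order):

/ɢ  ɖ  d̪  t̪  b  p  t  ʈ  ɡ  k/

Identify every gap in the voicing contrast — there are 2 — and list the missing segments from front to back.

/d/, /q/

place of articulation  voiceless  voiced  
bilabial          p         b       
dental            t̪        d̪      
alveolar          t         —       
retroflex         ʈ         ɖ       
velar             k         ɡ       
uvular            —         ɢ       
Gaps, from front to back: alveolar lacks voiced (/d/); uvular lacks voiceless (/q/).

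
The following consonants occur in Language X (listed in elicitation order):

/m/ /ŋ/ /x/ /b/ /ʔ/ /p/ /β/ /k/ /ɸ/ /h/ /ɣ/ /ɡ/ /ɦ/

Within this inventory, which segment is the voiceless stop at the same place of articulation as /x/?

/x/ is a voiceless velar fricative.
The voiceless stop at the same place is a voiceless velar stop — in this inventory, /k/.

/k/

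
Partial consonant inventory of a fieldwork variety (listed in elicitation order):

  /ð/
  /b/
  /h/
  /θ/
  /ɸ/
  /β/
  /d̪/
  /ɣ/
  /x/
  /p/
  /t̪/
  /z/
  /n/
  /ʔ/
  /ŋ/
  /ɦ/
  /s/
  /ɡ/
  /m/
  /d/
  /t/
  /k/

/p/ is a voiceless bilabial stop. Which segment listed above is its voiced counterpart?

The voiced counterpart is a voiced bilabial stop — in this inventory, /b/.

/b/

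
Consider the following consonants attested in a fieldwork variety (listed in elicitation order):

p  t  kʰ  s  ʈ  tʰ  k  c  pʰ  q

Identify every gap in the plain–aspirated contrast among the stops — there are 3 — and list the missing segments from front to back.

/ʈʰ/, /cʰ/, /qʰ/

Plain: /p/ (bilabial), /t/ (alveolar), /ʈ/ (retroflex), /c/ (palatal), /k/ (velar), /q/ (uvular).
Aspirated: /pʰ/ (bilabial), /tʰ/ (alveolar), /kʰ/ (velar).
Gaps, from front to back: retroflex lacks aspirated (/ʈʰ/); palatal lacks aspirated (/cʰ/); uvular lacks aspirated (/qʰ/).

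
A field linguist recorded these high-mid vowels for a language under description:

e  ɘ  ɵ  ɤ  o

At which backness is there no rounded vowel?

front

Unrounded: /e/ (front), /ɘ/ (central), /ɤ/ (back).
Rounded: /ɵ/ (central), /o/ (back).
Every backness has a rounded member except front, where /ø/ would be expected.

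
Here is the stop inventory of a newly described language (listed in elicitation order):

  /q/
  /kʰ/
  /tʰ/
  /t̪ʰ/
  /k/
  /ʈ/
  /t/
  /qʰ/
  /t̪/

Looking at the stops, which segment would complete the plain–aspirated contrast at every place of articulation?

dental: plain /t̪/, aspirated /t̪ʰ/.
alveolar: plain /t/, aspirated /tʰ/.
retroflex: plain /ʈ/, aspirated —.
velar: plain /k/, aspirated /kʰ/.
uvular: plain /q/, aspirated /qʰ/.
The retroflex row has no aspirated member, so the gap is the aspirated retroflex stop /ʈʰ/.

/ʈʰ/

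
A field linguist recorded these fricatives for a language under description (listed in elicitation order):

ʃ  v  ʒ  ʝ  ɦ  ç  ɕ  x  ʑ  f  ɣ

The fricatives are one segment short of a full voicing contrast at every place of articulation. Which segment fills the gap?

/h/

labiodental: voiceless /f/, voiced /v/.
postalveolar: voiceless /ʃ/, voiced /ʒ/.
alveolo-palatal: voiceless /ɕ/, voiced /ʑ/.
palatal: voiceless /ç/, voiced /ʝ/.
velar: voiceless /x/, voiced /ɣ/.
glottal: voiceless —, voiced /ɦ/.
The glottal row has no voiceless member, so the gap is the voiceless glottal fricative /h/.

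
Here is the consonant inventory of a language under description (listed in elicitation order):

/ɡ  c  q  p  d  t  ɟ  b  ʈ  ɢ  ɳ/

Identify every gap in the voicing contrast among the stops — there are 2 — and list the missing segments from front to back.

/ɖ/, /k/

bilabial: voiceless /p/, voiced /b/.
alveolar: voiceless /t/, voiced /d/.
retroflex: voiceless /ʈ/, voiced —.
palatal: voiceless /c/, voiced /ɟ/.
velar: voiceless —, voiced /ɡ/.
uvular: voiceless /q/, voiced /ɢ/.
Gaps, from front to back: retroflex lacks voiced (/ɖ/); velar lacks voiceless (/k/).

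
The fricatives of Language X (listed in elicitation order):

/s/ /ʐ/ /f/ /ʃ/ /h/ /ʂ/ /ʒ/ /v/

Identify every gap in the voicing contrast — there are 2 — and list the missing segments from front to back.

Voiceless: /f/ (labiodental), /s/ (alveolar), /ʃ/ (postalveolar), /ʂ/ (retroflex), /h/ (glottal).
Voiced: /v/ (labiodental), /ʒ/ (postalveolar), /ʐ/ (retroflex).
Gaps, from front to back: alveolar lacks voiced (/z/); glottal lacks voiced (/ɦ/).

/z/, /ɦ/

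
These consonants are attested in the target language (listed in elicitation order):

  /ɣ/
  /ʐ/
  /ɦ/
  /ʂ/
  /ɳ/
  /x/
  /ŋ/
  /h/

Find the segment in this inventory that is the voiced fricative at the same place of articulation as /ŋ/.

/ɣ/

/ŋ/ is a velar nasal.
The voiced fricative at the same place is a voiced velar fricative — in this inventory, /ɣ/.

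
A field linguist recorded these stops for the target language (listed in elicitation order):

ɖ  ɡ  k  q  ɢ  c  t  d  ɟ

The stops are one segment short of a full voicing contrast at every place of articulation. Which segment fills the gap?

Voiceless: /t/ (alveolar), /c/ (palatal), /k/ (velar), /q/ (uvular).
Voiced: /d/ (alveolar), /ɖ/ (retroflex), /ɟ/ (palatal), /ɡ/ (velar), /ɢ/ (uvular).
The retroflex row has no voiceless member, so the gap is the voiceless retroflex stop /ʈ/.

/ʈ/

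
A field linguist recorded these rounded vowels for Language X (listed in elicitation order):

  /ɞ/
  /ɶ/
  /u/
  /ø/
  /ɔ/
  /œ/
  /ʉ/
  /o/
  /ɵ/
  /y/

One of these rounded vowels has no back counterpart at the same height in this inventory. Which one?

High: /y/ ~ /ʉ/ ~ /u/
High-mid: /ø/ ~ /ɵ/ ~ /o/
Low-mid: /œ/ ~ /ɞ/ ~ /ɔ/
Low: only /ɶ/ (front); no back partner.
So /ɶ/ is the unpaired segment.

/ɶ/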